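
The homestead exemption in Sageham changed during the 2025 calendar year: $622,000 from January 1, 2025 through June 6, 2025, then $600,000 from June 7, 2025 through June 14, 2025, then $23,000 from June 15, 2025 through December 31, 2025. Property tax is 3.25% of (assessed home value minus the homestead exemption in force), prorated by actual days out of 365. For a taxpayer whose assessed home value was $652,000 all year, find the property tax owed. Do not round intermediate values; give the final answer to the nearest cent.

$11,657.79

January 1 – June 6, 2025: 157 days, exemption $622,000 → ($652,000 − $622,000) × 3.25% × 157/365 = $419.3836
June 7 – June 14, 2025: 8 days, exemption $600,000 → ($652,000 − $600,000) × 3.25% × 8/365 = $37.0411
June 15 – December 31, 2025: 200 days, exemption $23,000 → ($652,000 − $23,000) × 3.25% × 200/365 = $11,201.3699
Total = $11,657.7945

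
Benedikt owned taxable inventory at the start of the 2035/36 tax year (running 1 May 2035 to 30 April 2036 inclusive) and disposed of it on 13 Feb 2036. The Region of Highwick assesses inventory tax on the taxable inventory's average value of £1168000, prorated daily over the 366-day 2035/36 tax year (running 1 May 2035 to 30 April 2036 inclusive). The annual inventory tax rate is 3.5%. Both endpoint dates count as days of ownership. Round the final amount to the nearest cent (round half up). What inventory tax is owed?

£32279.56

Days held (1 May 2035 – 13 Feb 2036): 289 out of 366
Tax = £1168000 × 3.5% × 289/366 = £32279.5628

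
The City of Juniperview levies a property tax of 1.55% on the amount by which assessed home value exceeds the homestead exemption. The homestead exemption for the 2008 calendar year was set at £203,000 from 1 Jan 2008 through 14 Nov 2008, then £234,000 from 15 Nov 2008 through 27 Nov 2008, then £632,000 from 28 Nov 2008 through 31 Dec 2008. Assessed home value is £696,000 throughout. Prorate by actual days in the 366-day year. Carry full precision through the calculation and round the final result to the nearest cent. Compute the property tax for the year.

£7,006.72

1 Jan – 14 Nov 2008: 319 days, exemption £203,000 → (£696,000 − £203,000) × 1.55% × 319/366 = £6,660.2145
15 Nov – 27 Nov 2008: 13 days, exemption £234,000 → (£696,000 − £234,000) × 1.55% × 13/366 = £254.3525
28 Nov – 31 Dec 2008: 34 days, exemption £632,000 → (£696,000 − £632,000) × 1.55% × 34/366 = £92.1530
Total = £7,006.7199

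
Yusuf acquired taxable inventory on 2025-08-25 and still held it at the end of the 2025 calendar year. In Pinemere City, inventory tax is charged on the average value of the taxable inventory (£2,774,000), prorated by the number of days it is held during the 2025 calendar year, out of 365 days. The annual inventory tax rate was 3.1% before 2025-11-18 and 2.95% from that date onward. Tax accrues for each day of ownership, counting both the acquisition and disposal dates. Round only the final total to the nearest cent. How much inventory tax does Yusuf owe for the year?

2025-08-25 to 2025-11-17: 85 days at 3.1% → £2,774,000 × 3.1% × 85/365 = £20,026.0000
2025-11-18 to 2025-12-31: 44 days at 2.95% → £2,774,000 × 2.95% × 44/365 = £9,864.8000
Total = £29,890.8000

£29,890.80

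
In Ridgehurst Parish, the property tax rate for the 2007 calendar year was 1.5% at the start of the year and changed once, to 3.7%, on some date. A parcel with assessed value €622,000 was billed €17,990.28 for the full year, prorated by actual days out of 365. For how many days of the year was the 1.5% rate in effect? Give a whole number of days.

Let d = days at the first rate; then 365 − d days at the second rate.
€622,000 × [1.5%·d + 3.7%·(365−d)] / 365 = €17,990.28
Solving gives d = 134, so the new rate took effect on 15 May 2007.

134 days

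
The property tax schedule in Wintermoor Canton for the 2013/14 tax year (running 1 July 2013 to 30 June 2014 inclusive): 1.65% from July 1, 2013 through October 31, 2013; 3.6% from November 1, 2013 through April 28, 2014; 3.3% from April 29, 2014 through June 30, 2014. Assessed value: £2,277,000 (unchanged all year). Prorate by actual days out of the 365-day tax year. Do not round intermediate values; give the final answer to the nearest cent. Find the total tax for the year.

July 1 – October 31, 2013: 123 days at 1.65% → £2,277,000 × 1.65% × 123/365 = £12,660.7438
November 1, 2013 – April 28, 2014: 179 days at 3.6% → £2,277,000 × 3.6% × 179/365 = £40,199.9671
April 29 – June 30, 2014: 63 days at 3.3% → £2,277,000 × 3.3% × 63/365 = £12,969.5425
Total = £65,830.2534

£65,830.25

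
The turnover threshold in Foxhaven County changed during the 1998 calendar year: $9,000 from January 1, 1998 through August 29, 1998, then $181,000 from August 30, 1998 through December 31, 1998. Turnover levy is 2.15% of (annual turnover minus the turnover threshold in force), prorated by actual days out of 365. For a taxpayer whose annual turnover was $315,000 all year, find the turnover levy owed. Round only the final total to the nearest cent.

January 1 – August 29, 1998: 241 days, exemption $9,000 → ($315,000 − $9,000) × 2.15% × 241/365 = $4,343.9425
August 30 – December 31, 1998: 124 days, exemption $181,000 → ($315,000 − $181,000) × 2.15% × 124/365 = $978.7507
Total = $5,322.6932

$5,322.69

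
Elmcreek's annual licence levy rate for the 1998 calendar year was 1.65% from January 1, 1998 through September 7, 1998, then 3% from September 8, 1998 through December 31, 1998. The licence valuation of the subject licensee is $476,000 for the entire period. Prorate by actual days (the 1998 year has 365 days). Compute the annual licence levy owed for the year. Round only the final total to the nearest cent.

January 1 – September 7, 1998: 250 days at 1.65% → $476,000 × 1.65% × 250/365 = $5,379.4521
September 8 – December 31, 1998: 115 days at 3% → $476,000 × 3% × 115/365 = $4,499.1781
Total = $9,878.6301

$9,878.63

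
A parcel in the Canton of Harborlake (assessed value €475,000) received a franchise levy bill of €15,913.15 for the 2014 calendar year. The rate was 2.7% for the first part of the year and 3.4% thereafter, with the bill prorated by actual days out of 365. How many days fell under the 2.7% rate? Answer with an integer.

26 days

Let d = days at the first rate; then 365 − d days at the second rate.
€475,000 × [2.7%·d + 3.4%·(365−d)] / 365 = €15,913.15
Solving gives d = 26, so the new rate took effect on 27 January 2014.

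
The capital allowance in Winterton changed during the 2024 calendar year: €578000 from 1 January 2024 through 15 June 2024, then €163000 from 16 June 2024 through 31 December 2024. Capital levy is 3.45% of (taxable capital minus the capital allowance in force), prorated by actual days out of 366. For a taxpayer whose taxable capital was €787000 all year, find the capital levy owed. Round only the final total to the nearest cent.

€14995.15

1 January – 15 June 2024: 167 days, exemption €578000 → (€787000 − €578000) × 3.45% × 167/366 = €3290.0369
16 June – 31 December 2024: 199 days, exemption €163000 → (€787000 − €163000) × 3.45% × 199/366 = €11705.1148
Total = €14995.1516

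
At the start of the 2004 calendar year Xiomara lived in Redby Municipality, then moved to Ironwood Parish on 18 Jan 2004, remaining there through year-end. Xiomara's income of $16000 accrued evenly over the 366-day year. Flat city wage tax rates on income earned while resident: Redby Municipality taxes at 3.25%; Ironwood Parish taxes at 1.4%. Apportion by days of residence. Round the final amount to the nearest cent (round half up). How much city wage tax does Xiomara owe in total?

Redby Municipality, 1 Jan – 17 Jan 2004: 17 days → $16000 × 3.25% × 17/366 = $24.1530
Ironwood Parish, 18 Jan – 31 Dec 2004: 349 days → $16000 × 1.4% × 349/366 = $213.5956
Total = $237.7486

$237.75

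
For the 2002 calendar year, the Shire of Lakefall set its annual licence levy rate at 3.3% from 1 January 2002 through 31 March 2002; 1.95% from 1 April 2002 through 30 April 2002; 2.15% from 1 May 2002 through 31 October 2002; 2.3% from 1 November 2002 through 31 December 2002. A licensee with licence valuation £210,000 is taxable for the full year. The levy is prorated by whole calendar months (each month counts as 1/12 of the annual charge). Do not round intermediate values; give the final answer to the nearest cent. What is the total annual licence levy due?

1 January – 31 March 2002: 3 months at 3.3% → £210,000 × 3.3% × 3/12 = £1,732.5000
1 April – 30 April 2002: 1 month at 1.95% → £210,000 × 1.95% × 1/12 = £341.2500
1 May – 31 October 2002: 6 months at 2.15% → £210,000 × 2.15% × 6/12 = £2,257.5000
1 November – 31 December 2002: 2 months at 2.3% → £210,000 × 2.3% × 2/12 = £805.0000
Total = £5,136.2500

£5,136.25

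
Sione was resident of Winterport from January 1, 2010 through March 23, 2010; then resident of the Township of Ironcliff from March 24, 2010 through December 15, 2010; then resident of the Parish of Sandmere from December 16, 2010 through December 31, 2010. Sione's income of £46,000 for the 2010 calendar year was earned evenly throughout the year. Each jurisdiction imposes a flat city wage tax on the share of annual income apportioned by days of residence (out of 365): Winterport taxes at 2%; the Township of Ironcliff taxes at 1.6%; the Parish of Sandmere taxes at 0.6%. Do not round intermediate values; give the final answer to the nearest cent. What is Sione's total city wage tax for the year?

Winterport, January 1 – March 23, 2010: 82 days → £46,000 × 2% × 82/365 = £206.6849
The Township of Ironcliff, March 24 – December 15, 2010: 267 days → £46,000 × 1.6% × 267/365 = £538.3890
The Parish of Sandmere, December 16 – December 31, 2010: 16 days → £46,000 × 0.6% × 16/365 = £12.0986
Total = £757.1726

£757.17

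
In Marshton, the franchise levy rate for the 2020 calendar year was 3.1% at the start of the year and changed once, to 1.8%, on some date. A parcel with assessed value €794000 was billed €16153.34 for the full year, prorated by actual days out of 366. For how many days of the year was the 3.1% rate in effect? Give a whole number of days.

Let d = days at the first rate; then 366 − d days at the second rate.
€794000 × [3.1%·d + 1.8%·(366−d)] / 366 = €16153.34
Solving gives d = 66, so the new rate took effect on 7 Mar 2020.

66 days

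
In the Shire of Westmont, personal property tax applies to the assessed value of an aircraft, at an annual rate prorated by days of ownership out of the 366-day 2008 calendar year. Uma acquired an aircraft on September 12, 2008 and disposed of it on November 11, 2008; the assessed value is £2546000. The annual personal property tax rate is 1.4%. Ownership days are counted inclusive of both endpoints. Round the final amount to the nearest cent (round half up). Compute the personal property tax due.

£5940.67

Days held (September 12 – November 11, 2008): 61 out of 366
Tax = £2546000 × 1.4% × 61/366 = £5940.6667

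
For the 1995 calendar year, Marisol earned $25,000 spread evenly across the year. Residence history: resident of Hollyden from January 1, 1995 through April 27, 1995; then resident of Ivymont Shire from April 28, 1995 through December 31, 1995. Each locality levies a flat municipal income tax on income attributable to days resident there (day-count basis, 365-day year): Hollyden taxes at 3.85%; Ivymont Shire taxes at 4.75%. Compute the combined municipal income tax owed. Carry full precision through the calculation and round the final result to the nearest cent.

$1,115.38

Hollyden, January 1 – April 27, 1995: 117 days → $25,000 × 3.85% × 117/365 = $308.5274
Ivymont Shire, April 28 – December 31, 1995: 248 days → $25,000 × 4.75% × 248/365 = $806.8493
Total = $1,115.3767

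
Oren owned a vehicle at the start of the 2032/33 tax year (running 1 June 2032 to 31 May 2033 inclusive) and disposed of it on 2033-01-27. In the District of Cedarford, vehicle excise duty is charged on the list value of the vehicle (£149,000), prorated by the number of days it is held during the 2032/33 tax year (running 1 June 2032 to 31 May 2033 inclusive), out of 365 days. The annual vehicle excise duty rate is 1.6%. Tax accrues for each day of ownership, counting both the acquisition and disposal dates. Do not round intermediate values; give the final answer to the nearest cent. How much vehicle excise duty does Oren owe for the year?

Days held (2032-06-01 to 2033-01-27): 241 out of 365
Tax = £149,000 × 1.6% × 241/365 = £1,574.0932

£1,574.09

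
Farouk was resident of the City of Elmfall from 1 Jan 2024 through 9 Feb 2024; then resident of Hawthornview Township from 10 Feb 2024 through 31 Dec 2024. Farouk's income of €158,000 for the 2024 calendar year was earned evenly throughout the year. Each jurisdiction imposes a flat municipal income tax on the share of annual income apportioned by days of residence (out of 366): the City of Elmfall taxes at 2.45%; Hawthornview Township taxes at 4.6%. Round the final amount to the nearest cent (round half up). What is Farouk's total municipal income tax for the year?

The City of Elmfall, 1 Jan – 9 Feb 2024: 40 days → €158,000 × 2.45% × 40/366 = €423.0601
Hawthornview Township, 10 Feb – 31 Dec 2024: 326 days → €158,000 × 4.6% × 326/366 = €6,473.6831
Total = €6,896.7432

€6,896.74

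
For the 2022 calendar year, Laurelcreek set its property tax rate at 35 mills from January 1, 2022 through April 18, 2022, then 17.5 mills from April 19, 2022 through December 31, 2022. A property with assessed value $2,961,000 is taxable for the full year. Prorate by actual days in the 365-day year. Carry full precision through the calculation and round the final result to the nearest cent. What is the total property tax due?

$67,149.80

January 1 – April 18, 2022: 108 days at 35 mills → $2,961,000 × 3.5% × 108/365 = $30,664.6027
April 19 – December 31, 2022: 257 days at 17.5 mills → $2,961,000 × 1.75% × 257/365 = $36,485.1986
Total = $67,149.8014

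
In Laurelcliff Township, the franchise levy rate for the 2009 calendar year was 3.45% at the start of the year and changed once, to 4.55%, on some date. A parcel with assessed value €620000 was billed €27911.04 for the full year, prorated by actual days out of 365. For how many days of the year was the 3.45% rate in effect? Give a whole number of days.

Let d = days at the first rate; then 365 − d days at the second rate.
€620000 × [3.45%·d + 4.55%·(365−d)] / 365 = €27911.04
Solving gives d = 16, so the new rate took effect on 17 January 2009.

16 days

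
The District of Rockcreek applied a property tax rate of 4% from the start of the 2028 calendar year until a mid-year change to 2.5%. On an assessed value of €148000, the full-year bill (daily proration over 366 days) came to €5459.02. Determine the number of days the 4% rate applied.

Let d = days at the first rate; then 366 − d days at the second rate.
€148000 × [4%·d + 2.5%·(366−d)] / 366 = €5459.02
Solving gives d = 290, so the new rate took effect on 17 Oct 2028.

290 days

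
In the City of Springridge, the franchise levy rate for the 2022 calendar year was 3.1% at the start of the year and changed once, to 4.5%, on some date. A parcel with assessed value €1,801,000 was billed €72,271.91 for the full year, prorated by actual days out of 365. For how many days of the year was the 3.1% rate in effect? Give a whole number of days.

127 days

Let d = days at the first rate; then 365 − d days at the second rate.
€1,801,000 × [3.1%·d + 4.5%·(365−d)] / 365 = €72,271.91
Solving gives d = 127, so the new rate took effect on May 8, 2022.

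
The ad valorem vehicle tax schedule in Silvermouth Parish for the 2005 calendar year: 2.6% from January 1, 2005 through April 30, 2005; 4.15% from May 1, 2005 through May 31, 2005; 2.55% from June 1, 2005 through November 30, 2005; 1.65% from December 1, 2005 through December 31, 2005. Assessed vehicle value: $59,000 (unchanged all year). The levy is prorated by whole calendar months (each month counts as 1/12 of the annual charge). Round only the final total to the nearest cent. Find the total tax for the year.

January 1 – April 30, 2005: 4 months at 2.6% → $59,000 × 2.6% × 4/12 = $511.3333
May 1 – May 31, 2005: 1 month at 4.15% → $59,000 × 4.15% × 1/12 = $204.0417
June 1 – November 30, 2005: 6 months at 2.55% → $59,000 × 2.55% × 6/12 = $752.2500
December 1 – December 31, 2005: 1 month at 1.65% → $59,000 × 1.65% × 1/12 = $81.1250
Total = $1,548.7500

$1,548.75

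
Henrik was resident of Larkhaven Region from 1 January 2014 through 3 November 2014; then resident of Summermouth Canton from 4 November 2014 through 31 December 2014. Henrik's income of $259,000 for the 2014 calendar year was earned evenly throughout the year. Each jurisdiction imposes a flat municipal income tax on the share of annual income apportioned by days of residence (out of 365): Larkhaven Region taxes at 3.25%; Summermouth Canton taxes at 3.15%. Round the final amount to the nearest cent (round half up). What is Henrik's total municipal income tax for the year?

$8,376.34

Larkhaven Region, 1 January – 3 November 2014: 307 days → $259,000 × 3.25% × 307/365 = $7,079.9247
Summermouth Canton, 4 November – 31 December 2014: 58 days → $259,000 × 3.15% × 58/365 = $1,296.4192
Total = $8,376.3438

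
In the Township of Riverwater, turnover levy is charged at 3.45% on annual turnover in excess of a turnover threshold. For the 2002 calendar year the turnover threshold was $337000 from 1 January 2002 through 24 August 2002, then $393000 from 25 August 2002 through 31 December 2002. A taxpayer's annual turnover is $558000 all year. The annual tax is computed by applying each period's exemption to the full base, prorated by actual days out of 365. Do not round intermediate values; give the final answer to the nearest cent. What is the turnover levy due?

$6941.68

1 January – 24 August 2002: 236 days, exemption $337000 → ($558000 − $337000) × 3.45% × 236/365 = $4929.8137
25 August – 31 December 2002: 129 days, exemption $393000 → ($558000 − $393000) × 3.45% × 129/365 = $2011.8699
Total = $6941.6836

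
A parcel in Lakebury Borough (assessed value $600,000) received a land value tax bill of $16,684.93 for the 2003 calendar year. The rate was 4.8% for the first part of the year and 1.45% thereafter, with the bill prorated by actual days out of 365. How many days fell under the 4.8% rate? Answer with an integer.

145 days

Let d = days at the first rate; then 365 − d days at the second rate.
$600,000 × [4.8%·d + 1.45%·(365−d)] / 365 = $16,684.93
Solving gives d = 145, so the new rate took effect on May 26, 2003.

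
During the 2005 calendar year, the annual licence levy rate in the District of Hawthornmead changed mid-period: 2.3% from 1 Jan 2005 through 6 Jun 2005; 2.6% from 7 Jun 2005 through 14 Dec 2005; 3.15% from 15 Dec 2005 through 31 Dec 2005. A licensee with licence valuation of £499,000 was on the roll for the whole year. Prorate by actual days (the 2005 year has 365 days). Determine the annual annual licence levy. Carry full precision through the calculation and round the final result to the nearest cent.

1 Jan – 6 Jun 2005: 157 days at 2.3% → £499,000 × 2.3% × 157/365 = £4,936.6822
7 Jun – 14 Dec 2005: 191 days at 2.6% → £499,000 × 2.6% × 191/365 = £6,789.1342
15 Dec – 31 Dec 2005: 17 days at 3.15% → £499,000 × 3.15% × 17/365 = £732.0945
Total = £12,457.9110

£12,457.91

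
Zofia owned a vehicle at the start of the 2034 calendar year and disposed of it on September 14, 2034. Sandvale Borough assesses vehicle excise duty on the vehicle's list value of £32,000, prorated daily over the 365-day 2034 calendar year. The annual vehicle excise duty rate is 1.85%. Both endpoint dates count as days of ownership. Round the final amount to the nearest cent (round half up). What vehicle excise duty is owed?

£416.83

Days held (January 1 – September 14, 2034): 257 out of 365
Tax = £32,000 × 1.85% × 257/365 = £416.8329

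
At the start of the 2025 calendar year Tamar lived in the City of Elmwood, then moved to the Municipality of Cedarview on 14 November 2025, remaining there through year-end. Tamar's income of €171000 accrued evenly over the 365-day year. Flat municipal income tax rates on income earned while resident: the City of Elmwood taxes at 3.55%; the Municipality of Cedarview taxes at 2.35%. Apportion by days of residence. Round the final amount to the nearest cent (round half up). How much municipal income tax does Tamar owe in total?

€5800.65

The City of Elmwood, 1 January – 13 November 2025: 317 days → €171000 × 3.55% × 317/365 = €5272.1877
The Municipality of Cedarview, 14 November – 31 December 2025: 48 days → €171000 × 2.35% × 48/365 = €528.4603
Total = €5800.6479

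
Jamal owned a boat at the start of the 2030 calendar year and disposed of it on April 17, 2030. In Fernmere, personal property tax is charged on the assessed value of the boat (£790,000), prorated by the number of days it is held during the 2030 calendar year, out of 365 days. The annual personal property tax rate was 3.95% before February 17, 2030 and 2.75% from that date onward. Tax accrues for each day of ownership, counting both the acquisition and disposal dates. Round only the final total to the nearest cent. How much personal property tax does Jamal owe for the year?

January 1 – February 16, 2030: 47 days at 3.95% → £790,000 × 3.95% × 47/365 = £4,018.1781
February 17 – April 17, 2030: 60 days at 2.75% → £790,000 × 2.75% × 60/365 = £3,571.2329
Total = £7,589.4110

£7,589.41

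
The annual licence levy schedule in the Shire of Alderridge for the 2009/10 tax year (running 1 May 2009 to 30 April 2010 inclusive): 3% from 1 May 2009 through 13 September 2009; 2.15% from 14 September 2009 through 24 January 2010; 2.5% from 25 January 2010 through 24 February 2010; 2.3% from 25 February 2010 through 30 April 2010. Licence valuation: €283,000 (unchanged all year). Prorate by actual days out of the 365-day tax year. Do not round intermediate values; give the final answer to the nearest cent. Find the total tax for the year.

1 May – 13 September 2009: 136 days at 3% → €283,000 × 3% × 136/365 = €3,163.3973
14 September 2009 – 24 January 2010: 133 days at 2.15% → €283,000 × 2.15% × 133/365 = €2,217.0918
25 January – 24 February 2010: 31 days at 2.5% → €283,000 × 2.5% × 31/365 = €600.8904
25 February – 30 April 2010: 65 days at 2.3% → €283,000 × 2.3% × 65/365 = €1,159.1370
Total = €7,140.5164

€7,140.52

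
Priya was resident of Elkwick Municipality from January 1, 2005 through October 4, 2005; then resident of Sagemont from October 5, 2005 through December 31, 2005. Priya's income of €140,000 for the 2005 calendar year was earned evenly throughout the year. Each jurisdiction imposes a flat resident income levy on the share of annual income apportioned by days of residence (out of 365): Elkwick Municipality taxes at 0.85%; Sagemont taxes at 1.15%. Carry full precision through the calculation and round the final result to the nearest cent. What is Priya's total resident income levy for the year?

€1,291.26

Elkwick Municipality, January 1 – October 4, 2005: 277 days → €140,000 × 0.85% × 277/365 = €903.0959
Sagemont, October 5 – December 31, 2005: 88 days → €140,000 × 1.15% × 88/365 = €388.1644
Total = €1,291.2603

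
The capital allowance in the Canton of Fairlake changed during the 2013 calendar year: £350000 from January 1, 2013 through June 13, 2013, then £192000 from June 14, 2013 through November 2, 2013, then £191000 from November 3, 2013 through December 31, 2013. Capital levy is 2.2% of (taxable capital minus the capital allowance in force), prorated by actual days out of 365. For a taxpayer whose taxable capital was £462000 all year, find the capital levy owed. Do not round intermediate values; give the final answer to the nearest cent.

£4381.74

January 1 – June 13, 2013: 164 days, exemption £350000 → (£462000 − £350000) × 2.2% × 164/365 = £1107.1123
June 14 – November 2, 2013: 142 days, exemption £192000 → (£462000 − £192000) × 2.2% × 142/365 = £2310.9041
November 3 – December 31, 2013: 59 days, exemption £191000 → (£462000 − £191000) × 2.2% × 59/365 = £963.7205
Total = £4381.7370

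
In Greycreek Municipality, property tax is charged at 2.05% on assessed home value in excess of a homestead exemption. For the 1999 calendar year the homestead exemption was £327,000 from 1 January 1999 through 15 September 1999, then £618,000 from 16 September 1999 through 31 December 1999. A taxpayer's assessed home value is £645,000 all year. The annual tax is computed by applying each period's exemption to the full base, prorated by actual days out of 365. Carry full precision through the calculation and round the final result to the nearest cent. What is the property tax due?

£4,770.21

1 January – 15 September 1999: 258 days, exemption £327,000 → (£645,000 − £327,000) × 2.05% × 258/365 = £4,607.9507
16 September – 31 December 1999: 107 days, exemption £618,000 → (£645,000 − £618,000) × 2.05% × 107/365 = £162.2589
Total = £4,770.2096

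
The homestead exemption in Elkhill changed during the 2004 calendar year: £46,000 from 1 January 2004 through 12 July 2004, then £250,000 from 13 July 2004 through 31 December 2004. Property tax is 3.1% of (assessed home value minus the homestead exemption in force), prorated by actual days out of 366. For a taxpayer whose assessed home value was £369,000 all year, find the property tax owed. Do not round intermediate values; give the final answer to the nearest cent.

£7,041.07

1 January – 12 July 2004: 194 days, exemption £46,000 → (£369,000 − £46,000) × 3.1% × 194/366 = £5,307.4372
13 July – 31 December 2004: 172 days, exemption £250,000 → (£369,000 − £250,000) × 3.1% × 172/366 = £1,733.6284
Total = £7,041.0656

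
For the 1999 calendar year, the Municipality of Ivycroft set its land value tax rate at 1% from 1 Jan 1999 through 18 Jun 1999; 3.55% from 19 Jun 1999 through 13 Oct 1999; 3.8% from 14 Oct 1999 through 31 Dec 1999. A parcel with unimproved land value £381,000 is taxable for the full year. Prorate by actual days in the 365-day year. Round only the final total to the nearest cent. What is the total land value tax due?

£9,233.25

1 Jan – 18 Jun 1999: 169 days at 1% → £381,000 × 1% × 169/365 = £1,764.0822
19 Jun – 13 Oct 1999: 117 days at 3.55% → £381,000 × 3.55% × 117/365 = £4,335.5712
14 Oct – 31 Dec 1999: 79 days at 3.8% → £381,000 × 3.8% × 79/365 = £3,133.5945
Total = £9,233.2479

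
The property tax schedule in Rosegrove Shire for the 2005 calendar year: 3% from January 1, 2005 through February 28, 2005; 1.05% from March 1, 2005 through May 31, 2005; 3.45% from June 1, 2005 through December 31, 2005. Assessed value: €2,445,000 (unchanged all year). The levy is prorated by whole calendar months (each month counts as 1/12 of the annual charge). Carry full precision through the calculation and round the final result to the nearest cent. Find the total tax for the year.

€67,848.75

January 1 – February 28, 2005: 2 months at 3% → €2,445,000 × 3% × 2/12 = €12,225.0000
March 1 – May 31, 2005: 3 months at 1.05% → €2,445,000 × 1.05% × 3/12 = €6,418.1250
June 1 – December 31, 2005: 7 months at 3.45% → €2,445,000 × 3.45% × 7/12 = €49,205.6250
Total = €67,848.7500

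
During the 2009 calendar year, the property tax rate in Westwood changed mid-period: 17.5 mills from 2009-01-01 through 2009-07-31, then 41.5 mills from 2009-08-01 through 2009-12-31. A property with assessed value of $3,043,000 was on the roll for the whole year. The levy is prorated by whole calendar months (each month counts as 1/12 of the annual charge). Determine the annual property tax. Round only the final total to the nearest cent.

2009-01-01 to 2009-07-31: 7 months at 17.5 mills → $3,043,000 × 1.75% × 7/12 = $31,063.9583
2009-08-01 to 2009-12-31: 5 months at 41.5 mills → $3,043,000 × 4.15% × 5/12 = $52,618.5417
Total = $83,682.5000

$83,682.50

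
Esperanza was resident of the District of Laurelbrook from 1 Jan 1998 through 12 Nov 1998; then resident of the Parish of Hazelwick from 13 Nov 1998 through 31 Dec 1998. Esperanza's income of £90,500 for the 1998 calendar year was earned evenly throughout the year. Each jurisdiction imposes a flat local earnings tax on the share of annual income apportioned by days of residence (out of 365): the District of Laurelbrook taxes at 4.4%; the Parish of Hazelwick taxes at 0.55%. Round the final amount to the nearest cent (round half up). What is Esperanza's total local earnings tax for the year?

The District of Laurelbrook, 1 Jan – 12 Nov 1998: 316 days → £90,500 × 4.4% × 316/365 = £3,447.4301
The Parish of Hazelwick, 13 Nov – 31 Dec 1998: 49 days → £90,500 × 0.55% × 49/365 = £66.8212
Total = £3,514.2514

£3,514.25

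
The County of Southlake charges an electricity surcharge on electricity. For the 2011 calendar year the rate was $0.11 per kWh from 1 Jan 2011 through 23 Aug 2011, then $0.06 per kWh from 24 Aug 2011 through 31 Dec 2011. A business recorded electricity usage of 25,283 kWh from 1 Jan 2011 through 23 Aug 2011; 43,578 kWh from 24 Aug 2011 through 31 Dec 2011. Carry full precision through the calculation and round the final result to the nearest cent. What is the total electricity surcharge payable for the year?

$5,395.81

1 Jan – 23 Aug 2011: 25,283 kWh at $0.11/kWh → $2,781.13
24 Aug – 31 Dec 2011: 43,578 kWh at $0.06/kWh → $2,614.68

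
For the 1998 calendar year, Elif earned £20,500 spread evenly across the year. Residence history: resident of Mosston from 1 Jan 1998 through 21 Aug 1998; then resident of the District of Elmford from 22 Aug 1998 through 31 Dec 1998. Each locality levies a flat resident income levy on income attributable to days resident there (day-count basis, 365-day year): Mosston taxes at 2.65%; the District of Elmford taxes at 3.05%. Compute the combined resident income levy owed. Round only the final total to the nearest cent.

£572.90

Mosston, 1 Jan – 21 Aug 1998: 233 days → £20,500 × 2.65% × 233/365 = £346.7870
The District of Elmford, 22 Aug – 31 Dec 1998: 132 days → £20,500 × 3.05% × 132/365 = £226.1178
Total = £572.9048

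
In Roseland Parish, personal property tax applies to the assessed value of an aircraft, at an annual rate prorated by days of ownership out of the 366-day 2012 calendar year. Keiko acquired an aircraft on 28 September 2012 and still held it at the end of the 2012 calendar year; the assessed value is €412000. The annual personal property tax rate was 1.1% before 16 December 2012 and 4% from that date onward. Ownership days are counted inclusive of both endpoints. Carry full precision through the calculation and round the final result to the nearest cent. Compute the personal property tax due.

28 September – 15 December 2012: 79 days at 1.1% → €412000 × 1.1% × 79/366 = €978.2186
16 December – 31 December 2012: 16 days at 4% → €412000 × 4% × 16/366 = €720.4372
Total = €1698.6557

€1698.66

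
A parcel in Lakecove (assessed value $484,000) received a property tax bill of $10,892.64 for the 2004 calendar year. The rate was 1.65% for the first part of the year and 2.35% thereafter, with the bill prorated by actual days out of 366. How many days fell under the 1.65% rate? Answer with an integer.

Let d = days at the first rate; then 366 − d days at the second rate.
$484,000 × [1.65%·d + 2.35%·(366−d)] / 366 = $10,892.64
Solving gives d = 52, so the new rate took effect on 22 Feb 2004.

52 days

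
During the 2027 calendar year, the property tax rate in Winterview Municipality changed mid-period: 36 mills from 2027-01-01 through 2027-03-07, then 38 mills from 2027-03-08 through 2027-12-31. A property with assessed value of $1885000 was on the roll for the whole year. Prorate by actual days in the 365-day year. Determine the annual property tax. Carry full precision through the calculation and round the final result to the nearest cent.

$70948.30

2027-01-01 to 2027-03-07: 66 days at 36 mills → $1885000 × 3.6% × 66/365 = $12270.5753
2027-03-08 to 2027-12-31: 299 days at 38 mills → $1885000 × 3.8% × 299/365 = $58677.7260
Total = $70948.3014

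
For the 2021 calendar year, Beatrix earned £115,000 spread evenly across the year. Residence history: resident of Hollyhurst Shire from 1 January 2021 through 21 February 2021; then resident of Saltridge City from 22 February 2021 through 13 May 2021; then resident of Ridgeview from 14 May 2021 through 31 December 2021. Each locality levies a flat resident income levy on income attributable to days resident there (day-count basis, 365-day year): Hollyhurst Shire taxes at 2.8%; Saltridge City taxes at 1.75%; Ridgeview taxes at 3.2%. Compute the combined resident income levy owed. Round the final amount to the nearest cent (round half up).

Hollyhurst Shire, 1 January – 21 February 2021: 52 days → £115,000 × 2.8% × 52/365 = £458.7397
Saltridge City, 22 February – 13 May 2021: 81 days → £115,000 × 1.75% × 81/365 = £446.6096
Ridgeview, 14 May – 31 December 2021: 232 days → £115,000 × 3.2% × 232/365 = £2,339.0685
Total = £3,244.4178

£3,244.42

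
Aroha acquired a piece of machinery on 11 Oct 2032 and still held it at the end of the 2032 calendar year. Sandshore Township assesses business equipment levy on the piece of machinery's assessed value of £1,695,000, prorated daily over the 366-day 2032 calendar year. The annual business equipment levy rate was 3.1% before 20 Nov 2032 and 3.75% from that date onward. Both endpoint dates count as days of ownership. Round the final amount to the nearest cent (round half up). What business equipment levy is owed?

£13,036.68

11 Oct – 19 Nov 2032: 40 days at 3.1% → £1,695,000 × 3.1% × 40/366 = £5,742.6230
20 Nov – 31 Dec 2032: 42 days at 3.75% → £1,695,000 × 3.75% × 42/366 = £7,294.0574
Total = £13,036.6803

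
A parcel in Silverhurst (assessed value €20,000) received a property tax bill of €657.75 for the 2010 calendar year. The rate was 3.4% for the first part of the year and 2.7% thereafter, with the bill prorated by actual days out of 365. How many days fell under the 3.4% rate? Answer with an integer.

Let d = days at the first rate; then 365 − d days at the second rate.
€20,000 × [3.4%·d + 2.7%·(365−d)] / 365 = €657.75
Solving gives d = 307, so the new rate took effect on 4 November 2010.

307 days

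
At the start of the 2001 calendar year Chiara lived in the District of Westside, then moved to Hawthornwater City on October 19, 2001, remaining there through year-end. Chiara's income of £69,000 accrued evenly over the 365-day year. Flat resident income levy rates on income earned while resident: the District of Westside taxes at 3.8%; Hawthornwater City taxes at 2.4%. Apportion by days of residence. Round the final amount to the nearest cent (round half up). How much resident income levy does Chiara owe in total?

£2,426.15

The District of Westside, January 1 – October 18, 2001: 291 days → £69,000 × 3.8% × 291/365 = £2,090.4164
Hawthornwater City, October 19 – December 31, 2001: 74 days → £69,000 × 2.4% × 74/365 = £335.7370
Total = £2,426.1534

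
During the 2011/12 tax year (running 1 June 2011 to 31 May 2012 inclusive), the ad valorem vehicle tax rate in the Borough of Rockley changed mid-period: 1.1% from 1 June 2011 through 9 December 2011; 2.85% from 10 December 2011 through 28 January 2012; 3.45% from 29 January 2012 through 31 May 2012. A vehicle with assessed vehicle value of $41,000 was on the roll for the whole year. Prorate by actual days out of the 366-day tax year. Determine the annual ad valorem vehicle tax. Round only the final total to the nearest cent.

1 June – 9 December 2011: 192 days at 1.1% → $41,000 × 1.1% × 192/366 = $236.5902
10 December 2011 – 28 January 2012: 50 days at 2.85% → $41,000 × 2.85% × 50/366 = $159.6311
29 January – 31 May 2012: 124 days at 3.45% → $41,000 × 3.45% × 124/366 = $479.2295
Total = $875.4508

$875.45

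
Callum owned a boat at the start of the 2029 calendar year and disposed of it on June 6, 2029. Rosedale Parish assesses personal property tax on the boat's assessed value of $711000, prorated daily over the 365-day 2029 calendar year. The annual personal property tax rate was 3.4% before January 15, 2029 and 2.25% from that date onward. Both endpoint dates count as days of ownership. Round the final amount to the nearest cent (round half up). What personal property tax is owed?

$7194.74

January 1 – January 14, 2029: 14 days at 3.4% → $711000 × 3.4% × 14/365 = $927.2219
January 15 – June 6, 2029: 143 days at 2.25% → $711000 × 2.25% × 143/365 = $6267.5137
Total = $7194.7356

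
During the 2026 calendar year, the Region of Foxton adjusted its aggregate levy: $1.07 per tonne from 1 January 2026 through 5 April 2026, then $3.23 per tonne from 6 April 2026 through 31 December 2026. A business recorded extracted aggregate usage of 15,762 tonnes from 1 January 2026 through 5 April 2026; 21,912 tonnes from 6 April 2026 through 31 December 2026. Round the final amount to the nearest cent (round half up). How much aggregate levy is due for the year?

1 January – 5 April 2026: 15,762 tonnes at $1.07/tonne → $16,865.34
6 April – 31 December 2026: 21,912 tonnes at $3.23/tonne → $70,775.76

$87,641.10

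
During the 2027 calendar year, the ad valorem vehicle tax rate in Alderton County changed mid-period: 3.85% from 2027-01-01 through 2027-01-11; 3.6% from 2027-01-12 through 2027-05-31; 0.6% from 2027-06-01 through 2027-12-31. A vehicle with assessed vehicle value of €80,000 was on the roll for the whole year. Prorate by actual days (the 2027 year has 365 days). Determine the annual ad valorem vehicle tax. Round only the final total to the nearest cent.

€1,478.90

2027-01-01 to 2027-01-11: 11 days at 3.85% → €80,000 × 3.85% × 11/365 = €92.8219
2027-01-12 to 2027-05-31: 140 days at 3.6% → €80,000 × 3.6% × 140/365 = €1,104.6575
2027-06-01 to 2027-12-31: 214 days at 0.6% → €80,000 × 0.6% × 214/365 = €281.4247
Total = €1,478.9041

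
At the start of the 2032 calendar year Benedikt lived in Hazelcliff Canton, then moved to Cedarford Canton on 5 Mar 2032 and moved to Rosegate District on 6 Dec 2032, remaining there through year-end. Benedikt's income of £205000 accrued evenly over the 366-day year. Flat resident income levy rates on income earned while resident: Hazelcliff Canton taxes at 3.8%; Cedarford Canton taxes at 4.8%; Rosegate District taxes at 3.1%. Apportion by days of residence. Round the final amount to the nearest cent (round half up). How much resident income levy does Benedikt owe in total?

£9233.96

Hazelcliff Canton, 1 Jan – 4 Mar 2032: 64 days → £205000 × 3.8% × 64/366 = £1362.1858
Cedarford Canton, 5 Mar – 5 Dec 2032: 276 days → £205000 × 4.8% × 276/366 = £7420.3279
Rosegate District, 6 Dec – 31 Dec 2032: 26 days → £205000 × 3.1% × 26/366 = £451.4481
Total = £9233.9617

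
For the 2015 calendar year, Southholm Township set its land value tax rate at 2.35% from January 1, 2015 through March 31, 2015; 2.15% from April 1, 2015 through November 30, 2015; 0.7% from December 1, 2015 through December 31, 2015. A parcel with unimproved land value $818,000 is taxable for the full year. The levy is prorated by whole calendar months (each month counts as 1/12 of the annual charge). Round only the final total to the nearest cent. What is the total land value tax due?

$17,007.58

January 1 – March 31, 2015: 3 months at 2.35% → $818,000 × 2.35% × 3/12 = $4,805.7500
April 1 – November 30, 2015: 8 months at 2.15% → $818,000 × 2.15% × 8/12 = $11,724.6667
December 1 – December 31, 2015: 1 month at 0.7% → $818,000 × 0.7% × 1/12 = $477.1667
Total = $17,007.5833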